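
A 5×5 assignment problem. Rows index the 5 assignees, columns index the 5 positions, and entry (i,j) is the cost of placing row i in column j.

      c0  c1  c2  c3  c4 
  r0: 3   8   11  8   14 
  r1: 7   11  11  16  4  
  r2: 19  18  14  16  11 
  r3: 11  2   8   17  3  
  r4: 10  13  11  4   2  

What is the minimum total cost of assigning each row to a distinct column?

optimal assignment: row0→col0 (cost 3), row1→col4 (cost 4), row2→col2 (cost 14), row3→col1 (cost 2), row4→col3 (cost 4)
total = 3 + 4 + 14 + 2 + 4 = 27

Minimum assignment cost: 27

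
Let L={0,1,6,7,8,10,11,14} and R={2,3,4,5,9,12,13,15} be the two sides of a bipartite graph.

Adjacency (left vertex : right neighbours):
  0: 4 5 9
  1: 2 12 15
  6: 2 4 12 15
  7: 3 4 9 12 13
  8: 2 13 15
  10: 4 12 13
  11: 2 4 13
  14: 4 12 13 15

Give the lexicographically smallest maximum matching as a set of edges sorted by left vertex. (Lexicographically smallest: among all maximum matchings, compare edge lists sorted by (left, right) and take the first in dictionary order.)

|M| = 7 (so the lex-smallest maximum matching has 7 edges)
process left vertices in ascending order; for each, take the smallest-labelled available neighbour that still permits 7 edges overall, or leave it unmatched if none does
lex-smallest matching: {0-5, 1-2, 6-4, 7-3, 8-13, 10-12, 14-15}

Lex-smallest maximum matching: {(0,5), (1,2), (6,4), (7,3), (8,13), (10,12), (14,15)}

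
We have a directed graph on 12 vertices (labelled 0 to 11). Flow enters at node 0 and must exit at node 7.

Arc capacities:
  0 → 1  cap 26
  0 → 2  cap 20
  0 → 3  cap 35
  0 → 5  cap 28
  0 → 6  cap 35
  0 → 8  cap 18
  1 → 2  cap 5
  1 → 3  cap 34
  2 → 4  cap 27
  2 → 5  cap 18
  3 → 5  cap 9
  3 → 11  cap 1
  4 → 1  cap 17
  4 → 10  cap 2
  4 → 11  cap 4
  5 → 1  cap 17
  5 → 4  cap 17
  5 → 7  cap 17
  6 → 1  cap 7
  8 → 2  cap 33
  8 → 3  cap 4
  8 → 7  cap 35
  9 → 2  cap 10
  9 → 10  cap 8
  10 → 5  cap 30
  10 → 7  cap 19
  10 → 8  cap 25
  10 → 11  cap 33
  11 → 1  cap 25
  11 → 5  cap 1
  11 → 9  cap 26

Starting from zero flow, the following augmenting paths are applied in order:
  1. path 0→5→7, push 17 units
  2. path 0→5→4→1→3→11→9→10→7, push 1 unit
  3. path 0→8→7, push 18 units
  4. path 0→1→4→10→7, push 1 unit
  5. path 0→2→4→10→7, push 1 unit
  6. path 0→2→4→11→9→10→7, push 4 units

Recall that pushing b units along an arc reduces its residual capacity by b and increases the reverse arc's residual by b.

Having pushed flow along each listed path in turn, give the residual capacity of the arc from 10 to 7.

Residual capacity of (10,7): 12

after path 1 (0→5→7, push 17): res(10,7)=19
after path 2 (0→5→4→1→3→11→9→10→7, push 1): res(10,7)=18
after path 3 (0→8→7, push 18): res(10,7)=18
after path 4 (0→1→4→10→7, push 1): res(10,7)=17
after path 5 (0→2→4→10→7, push 1): res(10,7)=16
after path 6 (0→2→4→11→9→10→7, push 4): res(10,7)=12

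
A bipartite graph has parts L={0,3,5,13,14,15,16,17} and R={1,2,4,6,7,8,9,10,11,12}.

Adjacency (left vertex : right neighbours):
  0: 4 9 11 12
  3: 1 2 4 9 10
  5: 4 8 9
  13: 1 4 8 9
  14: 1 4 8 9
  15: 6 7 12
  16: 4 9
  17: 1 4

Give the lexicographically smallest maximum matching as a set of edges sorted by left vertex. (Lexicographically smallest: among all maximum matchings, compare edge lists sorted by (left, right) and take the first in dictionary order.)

Lex-smallest maximum matching: {(0,11), (3,2), (5,4), (13,1), (14,8), (15,6), (16,9)}

|M| = 7 (so the lex-smallest maximum matching has 7 edges)
process left vertices in ascending order; for each, take the smallest-labelled available neighbour that still permits 7 edges overall, or leave it unmatched if none does
lex-smallest matching: {0-11, 3-2, 5-4, 13-1, 14-8, 15-6, 16-9}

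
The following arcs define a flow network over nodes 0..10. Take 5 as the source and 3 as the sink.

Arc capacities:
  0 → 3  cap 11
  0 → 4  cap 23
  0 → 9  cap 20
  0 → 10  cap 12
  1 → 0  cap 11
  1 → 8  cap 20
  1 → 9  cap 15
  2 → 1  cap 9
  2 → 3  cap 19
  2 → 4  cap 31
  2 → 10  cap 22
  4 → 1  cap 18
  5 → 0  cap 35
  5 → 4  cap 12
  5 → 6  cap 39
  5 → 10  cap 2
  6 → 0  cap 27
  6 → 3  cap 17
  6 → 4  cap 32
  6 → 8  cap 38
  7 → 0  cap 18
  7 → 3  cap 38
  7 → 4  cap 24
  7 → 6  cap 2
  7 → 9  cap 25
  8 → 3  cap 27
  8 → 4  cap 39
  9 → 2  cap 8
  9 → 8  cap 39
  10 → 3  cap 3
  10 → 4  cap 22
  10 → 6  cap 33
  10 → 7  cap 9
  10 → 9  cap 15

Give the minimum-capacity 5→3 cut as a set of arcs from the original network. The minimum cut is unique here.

Min-cut arcs: {(0,3), (6,3), (8,3), (9,2), (10,3), (10,7)} (total capacity 75)

augment #1: 5→0→3 push 11
augment #2: 5→6→3 push 17
augment #3: 5→10→3 push 2
augment #4: 5→0→10→3 push 1
augment #5: 5→6→8→3 push 22
augment #6: 5→0→9→2→3 push 8
augment #7: 5→0→9→8→3 push 5
augment #8: 5→0→10→7→3 push 9
max flow = 75; residual-reachable set from 5 gives S-side
cut edges (S→T): {(0,3), (6,3), (8,3), (9,2), (10,3), (10,7)} total cap 75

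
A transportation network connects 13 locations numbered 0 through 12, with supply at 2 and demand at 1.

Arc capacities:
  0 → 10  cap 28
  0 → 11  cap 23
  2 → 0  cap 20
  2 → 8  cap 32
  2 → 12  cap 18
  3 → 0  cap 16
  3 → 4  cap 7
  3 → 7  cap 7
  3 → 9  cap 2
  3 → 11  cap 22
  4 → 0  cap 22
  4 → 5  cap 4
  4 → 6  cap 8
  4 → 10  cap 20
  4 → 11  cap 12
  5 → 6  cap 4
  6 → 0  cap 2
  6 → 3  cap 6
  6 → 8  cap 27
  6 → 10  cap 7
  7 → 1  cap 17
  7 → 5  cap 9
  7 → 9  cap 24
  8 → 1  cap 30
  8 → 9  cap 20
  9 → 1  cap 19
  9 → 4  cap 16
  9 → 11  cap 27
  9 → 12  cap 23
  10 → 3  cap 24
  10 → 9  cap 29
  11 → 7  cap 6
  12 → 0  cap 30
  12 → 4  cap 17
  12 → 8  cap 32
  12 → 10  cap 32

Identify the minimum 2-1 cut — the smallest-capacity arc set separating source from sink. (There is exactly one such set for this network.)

augment #1: 2→8→1 push 30
augment #2: 2→8→9→1 push 2
augment #3: 2→0→10→9→1 push 17
augment #4: 2→0→11→7→1 push 3
augment #5: 2→12→0→11→7→1 push 3
augment #6: 2→12→10→3→7→1 push 7
max flow = 62; residual-reachable set from 2 gives S-side
cut edges (S→T): {(3,7), (8,1), (9,1), (11,7)} total cap 62

Min-cut arcs: {(3,7), (8,1), (9,1), (11,7)} (total capacity 62)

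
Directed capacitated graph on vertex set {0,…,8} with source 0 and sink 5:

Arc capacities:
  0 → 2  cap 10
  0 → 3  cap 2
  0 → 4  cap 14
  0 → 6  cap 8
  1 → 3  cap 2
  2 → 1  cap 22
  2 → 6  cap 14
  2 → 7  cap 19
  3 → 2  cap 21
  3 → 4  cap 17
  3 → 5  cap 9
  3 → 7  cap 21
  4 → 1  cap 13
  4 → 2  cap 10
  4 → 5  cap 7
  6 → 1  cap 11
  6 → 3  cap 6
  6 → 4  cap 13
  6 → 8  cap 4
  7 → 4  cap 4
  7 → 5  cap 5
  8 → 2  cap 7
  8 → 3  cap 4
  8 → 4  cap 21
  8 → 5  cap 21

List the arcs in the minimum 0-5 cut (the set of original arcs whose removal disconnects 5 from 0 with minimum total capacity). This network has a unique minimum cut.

Min-cut arcs: {(3,5), (4,5), (6,8), (7,5)} (total capacity 25)

augment #1: 0→3→5 push 2
augment #2: 0→4→5 push 7
augment #3: 0→2→7→5 push 5
augment #4: 0→6→3→5 push 6
augment #5: 0→6→8→5 push 2
augment #6: 0→2→1→3→5 push 1
augment #7: 0→2→6→8→5 push 2
max flow = 25; residual-reachable set from 0 gives S-side
cut edges (S→T): {(3,5), (4,5), (6,8), (7,5)} total cap 25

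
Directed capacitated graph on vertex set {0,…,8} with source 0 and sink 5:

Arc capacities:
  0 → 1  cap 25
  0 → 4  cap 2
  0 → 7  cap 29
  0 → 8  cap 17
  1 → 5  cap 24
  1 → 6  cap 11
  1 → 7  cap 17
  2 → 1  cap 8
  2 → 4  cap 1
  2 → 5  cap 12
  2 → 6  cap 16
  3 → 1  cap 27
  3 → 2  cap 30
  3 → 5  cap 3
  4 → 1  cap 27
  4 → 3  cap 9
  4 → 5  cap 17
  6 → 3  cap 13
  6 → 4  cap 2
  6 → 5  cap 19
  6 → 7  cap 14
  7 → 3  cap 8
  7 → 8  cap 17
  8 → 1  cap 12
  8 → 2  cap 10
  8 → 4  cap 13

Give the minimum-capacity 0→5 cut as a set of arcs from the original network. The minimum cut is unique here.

augment #1: 0→1→5 push 24
augment #2: 0→4→5 push 2
augment #3: 0→1→6→5 push 1
augment #4: 0→7→3→5 push 3
augment #5: 0→8→2→5 push 10
augment #6: 0→8→4→5 push 7
augment #7: 0→7→3→2→5 push 2
augment #8: 0→7→8→4→5 push 6
augment #9: 0→7→3→1→6→5 push 3
augment #10: 0→7→8→1→6→5 push 7
augment #11: 0→7→8→1→3→2→4→5 push 1
augment #12: 0→7→8→1→3→2→6→5 push 2
max flow = 68; residual-reachable set from 0 gives S-side
cut edges (S→T): {(0,4), (1,5), (1,6), (7,3), (8,2), (8,4)} total cap 68

Min-cut arcs: {(0,4), (1,5), (1,6), (7,3), (8,2), (8,4)} (total capacity 68)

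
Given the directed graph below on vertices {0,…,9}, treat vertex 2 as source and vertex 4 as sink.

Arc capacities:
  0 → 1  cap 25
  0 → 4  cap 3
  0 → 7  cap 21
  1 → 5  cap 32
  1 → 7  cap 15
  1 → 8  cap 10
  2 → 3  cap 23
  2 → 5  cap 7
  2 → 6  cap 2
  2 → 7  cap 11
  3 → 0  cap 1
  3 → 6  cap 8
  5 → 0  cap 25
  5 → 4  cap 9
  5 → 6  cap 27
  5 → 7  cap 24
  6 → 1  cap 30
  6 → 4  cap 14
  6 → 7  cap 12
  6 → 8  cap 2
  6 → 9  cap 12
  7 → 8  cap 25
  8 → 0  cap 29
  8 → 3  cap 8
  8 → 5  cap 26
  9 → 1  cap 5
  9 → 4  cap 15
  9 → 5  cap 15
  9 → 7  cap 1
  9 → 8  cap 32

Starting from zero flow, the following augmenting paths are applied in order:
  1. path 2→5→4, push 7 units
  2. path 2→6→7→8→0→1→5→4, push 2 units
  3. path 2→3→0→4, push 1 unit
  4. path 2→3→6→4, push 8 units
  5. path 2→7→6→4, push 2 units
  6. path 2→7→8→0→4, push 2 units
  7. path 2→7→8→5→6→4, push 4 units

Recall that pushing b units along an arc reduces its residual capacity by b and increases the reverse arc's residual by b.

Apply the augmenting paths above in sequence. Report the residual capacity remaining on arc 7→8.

Residual capacity of (7,8): 17

after path 1 (2→5→4, push 7): res(7,8)=25
after path 2 (2→6→7→8→0→1→5→4, push 2): res(7,8)=23
after path 3 (2→3→0→4, push 1): res(7,8)=23
after path 4 (2→3→6→4, push 8): res(7,8)=23
after path 5 (2→7→6→4, push 2): res(7,8)=23
after path 6 (2→7→8→0→4, push 2): res(7,8)=21
after path 7 (2→7→8→5→6→4, push 4): res(7,8)=17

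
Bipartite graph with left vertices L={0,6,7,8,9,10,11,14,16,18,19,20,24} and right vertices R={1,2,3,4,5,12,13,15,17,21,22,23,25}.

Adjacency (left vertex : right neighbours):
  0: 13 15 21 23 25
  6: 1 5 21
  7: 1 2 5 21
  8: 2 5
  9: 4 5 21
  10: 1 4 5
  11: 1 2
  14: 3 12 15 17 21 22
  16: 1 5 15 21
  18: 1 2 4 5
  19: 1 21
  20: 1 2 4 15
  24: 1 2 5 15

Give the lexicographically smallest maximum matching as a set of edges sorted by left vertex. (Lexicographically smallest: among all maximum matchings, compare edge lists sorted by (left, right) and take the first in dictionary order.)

|M| = 8 (so the lex-smallest maximum matching has 8 edges)
process left vertices in ascending order; for each, take the smallest-labelled available neighbour that still permits 8 edges overall, or leave it unmatched if none does
lex-smallest matching: {0-13, 6-1, 7-2, 8-5, 9-4, 14-3, 16-15, 19-21}

Lex-smallest maximum matching: {(0,13), (6,1), (7,2), (8,5), (9,4), (14,3), (16,15), (19,21)}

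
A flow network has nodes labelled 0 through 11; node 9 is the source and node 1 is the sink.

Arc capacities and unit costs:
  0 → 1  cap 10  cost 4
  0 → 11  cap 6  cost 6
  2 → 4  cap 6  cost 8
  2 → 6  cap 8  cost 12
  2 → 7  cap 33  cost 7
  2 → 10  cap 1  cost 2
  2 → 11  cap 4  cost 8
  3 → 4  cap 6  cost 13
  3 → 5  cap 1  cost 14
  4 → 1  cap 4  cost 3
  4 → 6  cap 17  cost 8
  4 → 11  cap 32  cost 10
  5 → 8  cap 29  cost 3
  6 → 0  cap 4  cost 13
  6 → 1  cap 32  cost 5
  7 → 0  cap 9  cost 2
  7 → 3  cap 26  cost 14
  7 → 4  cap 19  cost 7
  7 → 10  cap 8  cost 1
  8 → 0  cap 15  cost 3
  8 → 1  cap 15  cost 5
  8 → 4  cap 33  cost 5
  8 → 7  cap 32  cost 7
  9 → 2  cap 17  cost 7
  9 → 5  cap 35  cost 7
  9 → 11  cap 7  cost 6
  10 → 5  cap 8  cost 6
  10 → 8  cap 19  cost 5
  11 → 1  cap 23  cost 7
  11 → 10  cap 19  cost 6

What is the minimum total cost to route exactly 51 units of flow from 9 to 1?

Minimum cost for 51 units: 916

shortest-cost path #1: 9→11→1 push 7 @ unit cost 13 (adds 91)
shortest-cost path #2: 9→5→8→1 push 15 @ unit cost 15 (adds 225)
shortest-cost path #3: 9→5→8→0→1 push 10 @ unit cost 17 (adds 170)
shortest-cost path #4: 9→2→4→1 push 4 @ unit cost 18 (adds 72)
shortest-cost path #5: 9→2→11→1 push 4 @ unit cost 22 (adds 88)
shortest-cost path #6: 9→2→6→1 push 8 @ unit cost 24 (adds 192)
shortest-cost path #7: 9→5→8→0→11→1 push 3 @ unit cost 26 (adds 78)
total cost = 916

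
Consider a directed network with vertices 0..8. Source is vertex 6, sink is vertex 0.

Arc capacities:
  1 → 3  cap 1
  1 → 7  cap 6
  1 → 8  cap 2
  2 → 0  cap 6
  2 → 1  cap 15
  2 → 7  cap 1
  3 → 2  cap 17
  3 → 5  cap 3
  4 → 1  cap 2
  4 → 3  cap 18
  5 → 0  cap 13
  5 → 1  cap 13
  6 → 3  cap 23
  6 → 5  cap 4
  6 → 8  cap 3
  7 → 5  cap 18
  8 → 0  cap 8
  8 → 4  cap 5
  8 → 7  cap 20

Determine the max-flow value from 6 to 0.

augment #1: 6→5→0 bottleneck 4, total now 4
augment #2: 6→8→0 bottleneck 3, total now 7
augment #3: 6→3→2→0 bottleneck 6, total now 13
augment #4: 6→3→5→0 bottleneck 3, total now 16
augment #5: 6→3→2→1→8→0 bottleneck 2, total now 18
augment #6: 6→3→2→7→5→0 bottleneck 1, total now 19
augment #7: 6→3→2→1→7→5→0 bottleneck 5, total now 24

Maximum flow value: 24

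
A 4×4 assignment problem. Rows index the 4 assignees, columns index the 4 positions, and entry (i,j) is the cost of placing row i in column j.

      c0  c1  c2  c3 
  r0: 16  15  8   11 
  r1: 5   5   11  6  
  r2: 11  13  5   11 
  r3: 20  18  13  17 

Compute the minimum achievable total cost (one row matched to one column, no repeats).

optimal assignment: row0→col3 (cost 11), row1→col0 (cost 5), row2→col2 (cost 5), row3→col1 (cost 18)
total = 11 + 5 + 5 + 18 = 39

Minimum assignment cost: 39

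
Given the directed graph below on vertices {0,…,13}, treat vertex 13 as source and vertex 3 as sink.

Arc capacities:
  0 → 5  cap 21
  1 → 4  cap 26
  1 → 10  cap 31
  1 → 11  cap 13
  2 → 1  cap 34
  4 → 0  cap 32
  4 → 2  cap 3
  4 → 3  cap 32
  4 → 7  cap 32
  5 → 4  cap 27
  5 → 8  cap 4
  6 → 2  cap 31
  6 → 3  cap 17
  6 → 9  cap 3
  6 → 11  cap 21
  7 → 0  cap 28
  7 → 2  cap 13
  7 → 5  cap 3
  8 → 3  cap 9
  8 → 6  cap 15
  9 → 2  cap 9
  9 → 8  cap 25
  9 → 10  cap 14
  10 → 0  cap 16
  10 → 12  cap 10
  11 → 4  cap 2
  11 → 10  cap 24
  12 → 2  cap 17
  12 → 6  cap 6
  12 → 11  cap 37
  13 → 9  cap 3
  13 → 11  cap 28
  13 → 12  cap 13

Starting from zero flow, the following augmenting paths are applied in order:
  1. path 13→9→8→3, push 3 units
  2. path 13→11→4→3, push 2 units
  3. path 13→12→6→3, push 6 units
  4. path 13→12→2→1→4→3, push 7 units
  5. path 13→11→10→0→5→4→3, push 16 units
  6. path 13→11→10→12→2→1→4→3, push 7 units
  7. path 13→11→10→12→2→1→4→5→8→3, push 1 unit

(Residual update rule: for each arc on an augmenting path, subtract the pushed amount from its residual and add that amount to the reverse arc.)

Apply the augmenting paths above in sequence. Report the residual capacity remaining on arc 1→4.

after path 1 (13→9→8→3, push 3): res(1,4)=26
after path 2 (13→11→4→3, push 2): res(1,4)=26
after path 3 (13→12→6→3, push 6): res(1,4)=26
after path 4 (13→12→2→1→4→3, push 7): res(1,4)=19
after path 5 (13→11→10→0→5→4→3, push 16): res(1,4)=19
after path 6 (13→11→10→12→2→1→4→3, push 7): res(1,4)=12
after path 7 (13→11→10→12→2→1→4→5→8→3, push 1): res(1,4)=11

Residual capacity of (1,4): 11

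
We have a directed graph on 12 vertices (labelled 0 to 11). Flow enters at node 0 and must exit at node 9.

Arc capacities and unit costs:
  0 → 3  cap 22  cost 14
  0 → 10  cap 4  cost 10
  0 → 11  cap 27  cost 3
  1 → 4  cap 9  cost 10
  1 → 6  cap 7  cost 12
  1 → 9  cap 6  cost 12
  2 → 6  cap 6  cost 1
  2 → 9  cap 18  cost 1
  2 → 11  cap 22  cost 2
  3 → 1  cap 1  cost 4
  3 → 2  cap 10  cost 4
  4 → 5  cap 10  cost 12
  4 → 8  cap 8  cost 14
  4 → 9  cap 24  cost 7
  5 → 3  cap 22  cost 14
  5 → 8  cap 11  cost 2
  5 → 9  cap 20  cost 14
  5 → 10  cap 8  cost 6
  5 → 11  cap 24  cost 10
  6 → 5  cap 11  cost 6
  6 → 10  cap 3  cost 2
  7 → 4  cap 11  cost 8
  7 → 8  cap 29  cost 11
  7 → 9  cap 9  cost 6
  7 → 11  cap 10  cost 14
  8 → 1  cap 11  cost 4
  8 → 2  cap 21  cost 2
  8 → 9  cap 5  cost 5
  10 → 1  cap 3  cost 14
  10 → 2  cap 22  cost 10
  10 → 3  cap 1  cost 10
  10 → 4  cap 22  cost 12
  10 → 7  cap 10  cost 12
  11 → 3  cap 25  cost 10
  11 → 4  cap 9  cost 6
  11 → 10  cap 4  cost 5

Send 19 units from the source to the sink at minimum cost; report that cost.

shortest-cost path #1: 0→11→4→9 push 9 @ unit cost 16 (adds 144)
shortest-cost path #2: 0→11→3→2→9 push 10 @ unit cost 18 (adds 180)
total cost = 324

Minimum cost for 19 units: 324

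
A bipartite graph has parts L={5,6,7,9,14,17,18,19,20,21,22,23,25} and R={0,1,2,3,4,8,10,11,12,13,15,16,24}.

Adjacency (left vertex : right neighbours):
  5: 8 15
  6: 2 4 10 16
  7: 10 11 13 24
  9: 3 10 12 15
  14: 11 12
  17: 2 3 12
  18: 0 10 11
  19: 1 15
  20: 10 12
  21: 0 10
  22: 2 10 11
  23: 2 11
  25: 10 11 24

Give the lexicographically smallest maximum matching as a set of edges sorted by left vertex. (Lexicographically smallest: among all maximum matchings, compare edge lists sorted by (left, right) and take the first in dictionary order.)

Lex-smallest maximum matching: {(5,8), (6,4), (7,13), (9,15), (14,11), (17,3), (18,0), (19,1), (20,12), (21,10), (22,2), (25,24)}

|M| = 12 (so the lex-smallest maximum matching has 12 edges)
process left vertices in ascending order; for each, take the smallest-labelled available neighbour that still permits 12 edges overall, or leave it unmatched if none does
lex-smallest matching: {5-8, 6-4, 7-13, 9-15, 14-11, 17-3, 18-0, 19-1, 20-12, 21-10, 22-2, 25-24}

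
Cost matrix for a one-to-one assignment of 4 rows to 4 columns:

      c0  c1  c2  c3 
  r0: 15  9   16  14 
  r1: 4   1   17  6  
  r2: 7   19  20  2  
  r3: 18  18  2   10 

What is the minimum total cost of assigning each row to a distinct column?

optimal assignment: row0→col1 (cost 9), row1→col0 (cost 4), row2→col3 (cost 2), row3→col2 (cost 2)
total = 9 + 4 + 2 + 2 = 17

Minimum assignment cost: 17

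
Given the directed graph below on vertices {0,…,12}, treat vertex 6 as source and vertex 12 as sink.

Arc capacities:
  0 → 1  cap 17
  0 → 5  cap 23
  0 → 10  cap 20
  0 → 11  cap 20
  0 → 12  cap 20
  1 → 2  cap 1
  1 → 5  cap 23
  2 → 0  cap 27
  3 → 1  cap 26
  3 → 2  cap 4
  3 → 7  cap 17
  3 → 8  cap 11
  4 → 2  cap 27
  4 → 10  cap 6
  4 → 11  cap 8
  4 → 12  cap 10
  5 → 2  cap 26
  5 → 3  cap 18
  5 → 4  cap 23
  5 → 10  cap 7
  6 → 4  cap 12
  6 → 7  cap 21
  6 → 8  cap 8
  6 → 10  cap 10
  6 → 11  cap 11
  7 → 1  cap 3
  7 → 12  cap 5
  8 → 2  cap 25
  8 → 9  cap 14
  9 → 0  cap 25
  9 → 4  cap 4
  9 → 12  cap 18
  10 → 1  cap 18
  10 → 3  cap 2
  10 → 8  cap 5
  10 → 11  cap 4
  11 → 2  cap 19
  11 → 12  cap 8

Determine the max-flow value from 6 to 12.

Maximum flow value: 49

augment #1: 6→4→12 bottleneck 10, total now 10
augment #2: 6→7→12 bottleneck 5, total now 15
augment #3: 6→11→12 bottleneck 8, total now 23
augment #4: 6→8→9→12 bottleneck 8, total now 31
augment #5: 6→4→2→0→12 bottleneck 2, total now 33
augment #6: 6→10→8→9→12 bottleneck 5, total now 38
augment #7: 6→11→2→0→12 bottleneck 3, total now 41
augment #8: 6→7→1→2→0→12 bottleneck 1, total now 42
augment #9: 6→10→3→2→0→12 bottleneck 2, total now 44
augment #10: 6→10→11→2→0→12 bottleneck 3, total now 47
augment #11: 6→7→1→5→2→0→12 bottleneck 2, total now 49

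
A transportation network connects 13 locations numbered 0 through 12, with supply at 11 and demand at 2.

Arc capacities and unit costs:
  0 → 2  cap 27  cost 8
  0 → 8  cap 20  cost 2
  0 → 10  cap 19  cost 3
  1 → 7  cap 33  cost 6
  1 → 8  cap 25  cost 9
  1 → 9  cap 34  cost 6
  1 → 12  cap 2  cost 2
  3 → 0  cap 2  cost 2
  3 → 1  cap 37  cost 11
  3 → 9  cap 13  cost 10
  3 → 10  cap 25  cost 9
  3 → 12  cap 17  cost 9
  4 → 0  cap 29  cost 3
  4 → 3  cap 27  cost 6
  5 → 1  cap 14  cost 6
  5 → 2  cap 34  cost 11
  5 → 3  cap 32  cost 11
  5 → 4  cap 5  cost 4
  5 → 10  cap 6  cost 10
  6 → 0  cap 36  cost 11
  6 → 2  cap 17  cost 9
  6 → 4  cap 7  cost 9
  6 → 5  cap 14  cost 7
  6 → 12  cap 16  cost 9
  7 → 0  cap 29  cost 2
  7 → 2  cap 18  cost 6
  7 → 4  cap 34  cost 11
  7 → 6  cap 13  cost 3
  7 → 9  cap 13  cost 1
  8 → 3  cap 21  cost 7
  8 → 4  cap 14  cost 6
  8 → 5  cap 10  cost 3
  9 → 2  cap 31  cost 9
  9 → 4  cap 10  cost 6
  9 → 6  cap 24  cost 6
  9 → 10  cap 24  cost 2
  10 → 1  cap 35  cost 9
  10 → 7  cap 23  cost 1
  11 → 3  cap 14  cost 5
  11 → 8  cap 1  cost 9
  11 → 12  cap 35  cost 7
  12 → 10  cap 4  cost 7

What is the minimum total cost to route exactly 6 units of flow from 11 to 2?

shortest-cost path #1: 11→3→0→2 push 2 @ unit cost 15 (adds 30)
shortest-cost path #2: 11→12→10→7→2 push 4 @ unit cost 21 (adds 84)
total cost = 114

Minimum cost for 6 units: 114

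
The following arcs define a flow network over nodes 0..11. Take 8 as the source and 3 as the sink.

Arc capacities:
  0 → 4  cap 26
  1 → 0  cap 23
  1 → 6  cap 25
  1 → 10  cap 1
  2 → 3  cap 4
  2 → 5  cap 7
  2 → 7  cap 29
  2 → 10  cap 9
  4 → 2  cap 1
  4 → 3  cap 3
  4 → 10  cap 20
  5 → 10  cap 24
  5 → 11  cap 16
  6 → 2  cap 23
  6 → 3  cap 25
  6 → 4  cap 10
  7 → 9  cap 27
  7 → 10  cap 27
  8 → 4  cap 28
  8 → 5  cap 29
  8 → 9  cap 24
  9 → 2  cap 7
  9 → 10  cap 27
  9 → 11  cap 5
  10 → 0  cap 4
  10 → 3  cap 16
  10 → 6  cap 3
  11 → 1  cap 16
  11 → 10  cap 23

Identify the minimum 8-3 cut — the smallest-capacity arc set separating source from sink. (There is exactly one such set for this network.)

Min-cut arcs: {(2,3), (4,3), (10,3), (10,6), (11,1)} (total capacity 42)

augment #1: 8→4→3 push 3
augment #2: 8→4→2→3 push 1
augment #3: 8→4→10→3 push 16
augment #4: 8→9→2→3 push 3
augment #5: 8→4→10→6→3 push 3
augment #6: 8→5→11→1→6→3 push 16
max flow = 42; residual-reachable set from 8 gives S-side
cut edges (S→T): {(2,3), (4,3), (10,3), (10,6), (11,1)} total cap 42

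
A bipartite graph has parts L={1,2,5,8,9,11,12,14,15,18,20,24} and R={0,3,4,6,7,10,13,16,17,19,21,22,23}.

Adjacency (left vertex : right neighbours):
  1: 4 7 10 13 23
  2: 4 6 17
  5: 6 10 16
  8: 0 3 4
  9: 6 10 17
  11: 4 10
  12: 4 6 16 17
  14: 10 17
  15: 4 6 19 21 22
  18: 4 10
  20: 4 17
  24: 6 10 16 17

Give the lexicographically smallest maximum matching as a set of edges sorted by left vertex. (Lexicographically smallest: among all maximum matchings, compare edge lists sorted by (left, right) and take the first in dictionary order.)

|M| = 8 (so the lex-smallest maximum matching has 8 edges)
process left vertices in ascending order; for each, take the smallest-labelled available neighbour that still permits 8 edges overall, or leave it unmatched if none does
lex-smallest matching: {1-7, 2-4, 5-6, 8-0, 9-10, 12-16, 14-17, 15-19}

Lex-smallest maximum matching: {(1,7), (2,4), (5,6), (8,0), (9,10), (12,16), (14,17), (15,19)}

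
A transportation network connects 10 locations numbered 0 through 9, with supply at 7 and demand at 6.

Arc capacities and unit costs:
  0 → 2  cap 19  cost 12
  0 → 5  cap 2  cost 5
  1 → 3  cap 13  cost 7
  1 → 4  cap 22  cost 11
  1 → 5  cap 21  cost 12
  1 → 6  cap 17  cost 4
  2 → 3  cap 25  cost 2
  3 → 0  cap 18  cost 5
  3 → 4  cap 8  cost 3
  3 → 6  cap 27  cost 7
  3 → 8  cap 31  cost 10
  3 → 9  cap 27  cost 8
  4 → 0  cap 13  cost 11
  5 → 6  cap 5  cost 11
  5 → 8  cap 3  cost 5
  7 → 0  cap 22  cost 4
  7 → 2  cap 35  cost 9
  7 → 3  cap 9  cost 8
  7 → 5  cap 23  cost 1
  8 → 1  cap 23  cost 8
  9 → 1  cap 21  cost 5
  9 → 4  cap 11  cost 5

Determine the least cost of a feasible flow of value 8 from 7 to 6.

Minimum cost for 8 units: 105

shortest-cost path #1: 7→5→6 push 5 @ unit cost 12 (adds 60)
shortest-cost path #2: 7→3→6 push 3 @ unit cost 15 (adds 45)
total cost = 105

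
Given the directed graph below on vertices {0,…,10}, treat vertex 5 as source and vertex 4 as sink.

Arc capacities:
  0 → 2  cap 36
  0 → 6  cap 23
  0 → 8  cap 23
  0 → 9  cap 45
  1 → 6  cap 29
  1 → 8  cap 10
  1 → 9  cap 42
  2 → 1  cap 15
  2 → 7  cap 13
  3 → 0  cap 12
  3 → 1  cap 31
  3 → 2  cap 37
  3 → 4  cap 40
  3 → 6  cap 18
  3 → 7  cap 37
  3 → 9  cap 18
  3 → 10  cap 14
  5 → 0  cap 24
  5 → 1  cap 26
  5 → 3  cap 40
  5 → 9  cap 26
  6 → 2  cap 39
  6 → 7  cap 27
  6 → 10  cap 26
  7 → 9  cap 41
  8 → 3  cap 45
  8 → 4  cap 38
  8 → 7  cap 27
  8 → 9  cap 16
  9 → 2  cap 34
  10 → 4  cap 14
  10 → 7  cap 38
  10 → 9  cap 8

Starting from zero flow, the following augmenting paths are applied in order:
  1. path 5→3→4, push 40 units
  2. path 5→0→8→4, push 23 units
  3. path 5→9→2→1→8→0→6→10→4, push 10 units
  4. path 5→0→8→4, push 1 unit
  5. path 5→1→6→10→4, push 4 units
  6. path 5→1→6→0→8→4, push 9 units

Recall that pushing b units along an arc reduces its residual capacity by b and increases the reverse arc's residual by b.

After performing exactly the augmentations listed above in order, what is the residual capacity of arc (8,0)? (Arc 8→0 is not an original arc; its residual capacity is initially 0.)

after path 1 (5→3→4, push 40): res(8,0)=0
after path 2 (5→0→8→4, push 23): res(8,0)=23
after path 3 (5→9→2→1→8→0→6→10→4, push 10): res(8,0)=13
after path 4 (5→0→8→4, push 1): res(8,0)=14
after path 5 (5→1→6→10→4, push 4): res(8,0)=14
after path 6 (5→1→6→0→8→4, push 9): res(8,0)=23

Residual capacity of (8,0): 23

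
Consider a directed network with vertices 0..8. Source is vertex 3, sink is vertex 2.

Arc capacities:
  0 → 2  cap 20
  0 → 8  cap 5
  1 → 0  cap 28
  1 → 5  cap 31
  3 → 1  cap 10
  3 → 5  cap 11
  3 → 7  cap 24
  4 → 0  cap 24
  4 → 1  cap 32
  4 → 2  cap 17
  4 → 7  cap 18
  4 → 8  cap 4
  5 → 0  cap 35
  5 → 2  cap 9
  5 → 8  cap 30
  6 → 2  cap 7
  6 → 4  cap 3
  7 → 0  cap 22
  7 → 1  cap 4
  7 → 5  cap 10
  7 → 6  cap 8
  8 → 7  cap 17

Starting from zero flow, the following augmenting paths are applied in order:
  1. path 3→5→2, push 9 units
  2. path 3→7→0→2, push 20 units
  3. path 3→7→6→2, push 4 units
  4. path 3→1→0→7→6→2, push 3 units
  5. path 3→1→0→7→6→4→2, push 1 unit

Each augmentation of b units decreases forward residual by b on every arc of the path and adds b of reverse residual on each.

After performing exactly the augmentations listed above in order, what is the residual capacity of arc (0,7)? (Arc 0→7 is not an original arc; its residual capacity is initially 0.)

Residual capacity of (0,7): 16

after path 1 (3→5→2, push 9): res(0,7)=0
after path 2 (3→7→0→2, push 20): res(0,7)=20
after path 3 (3→7→6→2, push 4): res(0,7)=20
after path 4 (3→1→0→7→6→2, push 3): res(0,7)=17
after path 5 (3→1→0→7→6→4→2, push 1): res(0,7)=16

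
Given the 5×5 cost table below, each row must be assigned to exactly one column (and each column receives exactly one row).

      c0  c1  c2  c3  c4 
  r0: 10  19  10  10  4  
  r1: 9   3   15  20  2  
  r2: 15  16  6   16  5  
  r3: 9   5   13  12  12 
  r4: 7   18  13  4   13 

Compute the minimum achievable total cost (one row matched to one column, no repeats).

Minimum assignment cost: 26

optimal assignment: row0→col4 (cost 4), row1→col1 (cost 3), row2→col2 (cost 6), row3→col0 (cost 9), row4→col3 (cost 4)
total = 4 + 3 + 6 + 9 + 4 = 26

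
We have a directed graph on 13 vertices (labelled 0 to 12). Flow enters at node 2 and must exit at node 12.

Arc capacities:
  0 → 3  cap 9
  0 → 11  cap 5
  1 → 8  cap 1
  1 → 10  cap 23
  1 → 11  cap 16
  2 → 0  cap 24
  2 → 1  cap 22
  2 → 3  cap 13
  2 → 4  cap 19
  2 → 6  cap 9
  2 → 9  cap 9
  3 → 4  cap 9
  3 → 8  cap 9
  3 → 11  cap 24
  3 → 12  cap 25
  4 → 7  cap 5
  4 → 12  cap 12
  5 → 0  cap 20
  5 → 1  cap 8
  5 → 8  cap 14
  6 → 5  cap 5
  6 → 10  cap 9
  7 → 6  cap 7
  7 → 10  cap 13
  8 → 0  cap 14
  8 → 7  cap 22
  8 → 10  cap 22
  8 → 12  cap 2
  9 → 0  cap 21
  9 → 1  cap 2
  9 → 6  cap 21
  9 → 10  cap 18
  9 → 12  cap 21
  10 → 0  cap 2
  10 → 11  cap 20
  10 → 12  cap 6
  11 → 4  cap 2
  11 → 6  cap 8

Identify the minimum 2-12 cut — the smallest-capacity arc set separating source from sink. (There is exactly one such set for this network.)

augment #1: 2→3→12 push 13
augment #2: 2→4→12 push 12
augment #3: 2→9→12 push 9
augment #4: 2→0→3→12 push 9
augment #5: 2→1→8→12 push 1
augment #6: 2→1→10→12 push 6
augment #7: 2→6→5→8→12 push 1
max flow = 51; residual-reachable set from 2 gives S-side
cut edges (S→T): {(0,3), (2,3), (2,9), (4,12), (8,12), (10,12)} total cap 51

Min-cut arcs: {(0,3), (2,3), (2,9), (4,12), (8,12), (10,12)} (total capacity 51)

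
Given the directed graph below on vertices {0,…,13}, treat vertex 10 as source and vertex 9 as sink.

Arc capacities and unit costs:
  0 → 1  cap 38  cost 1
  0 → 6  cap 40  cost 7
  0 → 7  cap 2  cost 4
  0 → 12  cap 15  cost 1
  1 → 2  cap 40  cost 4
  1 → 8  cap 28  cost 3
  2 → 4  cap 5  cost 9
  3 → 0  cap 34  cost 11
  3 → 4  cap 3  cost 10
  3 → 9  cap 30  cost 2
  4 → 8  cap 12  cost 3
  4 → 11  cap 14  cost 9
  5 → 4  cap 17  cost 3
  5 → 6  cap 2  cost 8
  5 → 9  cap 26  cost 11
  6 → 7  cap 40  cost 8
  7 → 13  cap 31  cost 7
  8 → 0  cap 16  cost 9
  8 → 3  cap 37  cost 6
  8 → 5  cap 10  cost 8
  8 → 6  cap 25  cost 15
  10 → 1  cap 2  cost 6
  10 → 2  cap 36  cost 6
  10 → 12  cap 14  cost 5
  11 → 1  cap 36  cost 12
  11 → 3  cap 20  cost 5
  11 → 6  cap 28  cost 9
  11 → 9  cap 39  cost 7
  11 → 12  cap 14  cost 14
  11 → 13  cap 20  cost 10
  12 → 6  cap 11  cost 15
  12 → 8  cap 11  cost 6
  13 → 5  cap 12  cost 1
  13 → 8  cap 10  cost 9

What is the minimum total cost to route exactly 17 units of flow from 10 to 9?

Minimum cost for 17 units: 347

shortest-cost path #1: 10→1→8→3→9 push 2 @ unit cost 17 (adds 34)
shortest-cost path #2: 10→12→8→3→9 push 11 @ unit cost 19 (adds 209)
shortest-cost path #3: 10→2→4→8→3→9 push 4 @ unit cost 26 (adds 104)
total cost = 347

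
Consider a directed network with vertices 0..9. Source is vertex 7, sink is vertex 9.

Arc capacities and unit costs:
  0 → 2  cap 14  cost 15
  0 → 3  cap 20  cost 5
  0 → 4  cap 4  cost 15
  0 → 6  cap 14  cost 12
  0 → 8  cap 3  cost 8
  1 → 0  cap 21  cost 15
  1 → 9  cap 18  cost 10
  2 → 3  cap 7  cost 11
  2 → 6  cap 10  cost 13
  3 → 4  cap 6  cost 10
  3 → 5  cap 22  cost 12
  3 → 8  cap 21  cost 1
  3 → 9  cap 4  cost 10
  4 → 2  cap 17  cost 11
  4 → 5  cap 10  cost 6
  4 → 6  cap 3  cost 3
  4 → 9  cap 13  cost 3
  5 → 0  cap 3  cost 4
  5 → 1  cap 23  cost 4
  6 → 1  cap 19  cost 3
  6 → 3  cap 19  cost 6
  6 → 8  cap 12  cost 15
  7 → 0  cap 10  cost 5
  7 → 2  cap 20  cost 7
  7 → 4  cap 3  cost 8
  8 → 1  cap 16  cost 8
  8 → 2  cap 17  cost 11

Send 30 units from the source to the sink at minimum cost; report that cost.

shortest-cost path #1: 7→4→9 push 3 @ unit cost 11 (adds 33)
shortest-cost path #2: 7→0→3→9 push 4 @ unit cost 20 (adds 80)
shortest-cost path #3: 7→0→4→9 push 4 @ unit cost 23 (adds 92)
shortest-cost path #4: 7→0→3→4→9 push 2 @ unit cost 23 (adds 46)
shortest-cost path #5: 7→2→3→4→9 push 4 @ unit cost 31 (adds 124)
shortest-cost path #6: 7→2→6→1→9 push 10 @ unit cost 33 (adds 330)
shortest-cost path #7: 7→2→3→8→1→9 push 3 @ unit cost 37 (adds 111)
total cost = 816

Minimum cost for 30 units: 816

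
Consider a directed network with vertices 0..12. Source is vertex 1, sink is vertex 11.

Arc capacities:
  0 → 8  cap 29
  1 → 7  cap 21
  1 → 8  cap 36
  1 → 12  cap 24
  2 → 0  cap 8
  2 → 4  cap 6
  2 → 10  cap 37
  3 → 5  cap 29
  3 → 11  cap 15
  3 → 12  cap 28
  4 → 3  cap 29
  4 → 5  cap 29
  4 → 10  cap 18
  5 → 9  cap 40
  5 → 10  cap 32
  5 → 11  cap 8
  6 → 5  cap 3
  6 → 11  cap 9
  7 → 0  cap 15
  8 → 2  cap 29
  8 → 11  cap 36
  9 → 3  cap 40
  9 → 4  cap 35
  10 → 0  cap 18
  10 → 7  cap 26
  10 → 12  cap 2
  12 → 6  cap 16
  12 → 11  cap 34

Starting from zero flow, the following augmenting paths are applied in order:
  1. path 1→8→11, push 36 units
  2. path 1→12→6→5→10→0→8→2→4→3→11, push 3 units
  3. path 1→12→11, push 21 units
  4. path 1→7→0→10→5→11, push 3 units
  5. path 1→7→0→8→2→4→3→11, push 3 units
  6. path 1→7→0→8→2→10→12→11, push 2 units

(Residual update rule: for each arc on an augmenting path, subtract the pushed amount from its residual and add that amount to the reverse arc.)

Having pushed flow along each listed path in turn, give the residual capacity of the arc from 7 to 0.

after path 1 (1→8→11, push 36): res(7,0)=15
after path 2 (1→12→6→5→10→0→8→2→4→3→11, push 3): res(7,0)=15
after path 3 (1→12→11, push 21): res(7,0)=15
after path 4 (1→7→0→10→5→11, push 3): res(7,0)=12
after path 5 (1→7→0→8→2→4→3→11, push 3): res(7,0)=9
after path 6 (1→7→0→8→2→10→12→11, push 2): res(7,0)=7

Residual capacity of (7,0): 7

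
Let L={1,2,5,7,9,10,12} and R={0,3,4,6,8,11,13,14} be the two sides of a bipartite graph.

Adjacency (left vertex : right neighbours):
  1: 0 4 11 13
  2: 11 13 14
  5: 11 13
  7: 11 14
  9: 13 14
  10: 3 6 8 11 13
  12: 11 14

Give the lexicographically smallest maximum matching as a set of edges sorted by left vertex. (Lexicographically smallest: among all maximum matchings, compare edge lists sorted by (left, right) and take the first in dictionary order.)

Lex-smallest maximum matching: {(1,0), (2,11), (5,13), (7,14), (10,3)}

|M| = 5 (so the lex-smallest maximum matching has 5 edges)
process left vertices in ascending order; for each, take the smallest-labelled available neighbour that still permits 5 edges overall, or leave it unmatched if none does
lex-smallest matching: {1-0, 2-11, 5-13, 7-14, 10-3}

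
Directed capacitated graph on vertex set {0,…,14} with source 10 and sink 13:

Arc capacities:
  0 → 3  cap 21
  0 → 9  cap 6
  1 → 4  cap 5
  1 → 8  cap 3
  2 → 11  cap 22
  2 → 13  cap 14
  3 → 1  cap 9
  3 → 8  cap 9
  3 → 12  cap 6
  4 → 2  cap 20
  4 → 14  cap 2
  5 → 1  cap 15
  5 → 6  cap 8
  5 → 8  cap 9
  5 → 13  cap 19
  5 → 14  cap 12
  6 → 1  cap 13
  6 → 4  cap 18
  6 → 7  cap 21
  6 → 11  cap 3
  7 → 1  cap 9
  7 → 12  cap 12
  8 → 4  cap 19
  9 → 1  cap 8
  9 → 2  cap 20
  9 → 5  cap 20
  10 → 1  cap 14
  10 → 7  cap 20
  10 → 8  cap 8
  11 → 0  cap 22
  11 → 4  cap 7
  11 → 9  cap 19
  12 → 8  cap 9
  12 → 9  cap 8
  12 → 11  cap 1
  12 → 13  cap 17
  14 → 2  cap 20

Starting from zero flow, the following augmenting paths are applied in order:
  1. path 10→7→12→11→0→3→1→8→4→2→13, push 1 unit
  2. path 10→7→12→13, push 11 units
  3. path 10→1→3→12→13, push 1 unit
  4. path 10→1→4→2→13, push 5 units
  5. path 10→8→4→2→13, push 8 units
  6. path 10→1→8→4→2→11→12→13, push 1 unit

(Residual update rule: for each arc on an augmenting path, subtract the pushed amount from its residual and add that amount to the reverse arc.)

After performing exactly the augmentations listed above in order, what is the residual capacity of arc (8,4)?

after path 1 (10→7→12→11→0→3→1→8→4→2→13, push 1): res(8,4)=18
after path 2 (10→7→12→13, push 11): res(8,4)=18
after path 3 (10→1→3→12→13, push 1): res(8,4)=18
after path 4 (10→1→4→2→13, push 5): res(8,4)=18
after path 5 (10→8→4→2→13, push 8): res(8,4)=10
after path 6 (10→1→8→4→2→11→12→13, push 1): res(8,4)=9

Residual capacity of (8,4): 9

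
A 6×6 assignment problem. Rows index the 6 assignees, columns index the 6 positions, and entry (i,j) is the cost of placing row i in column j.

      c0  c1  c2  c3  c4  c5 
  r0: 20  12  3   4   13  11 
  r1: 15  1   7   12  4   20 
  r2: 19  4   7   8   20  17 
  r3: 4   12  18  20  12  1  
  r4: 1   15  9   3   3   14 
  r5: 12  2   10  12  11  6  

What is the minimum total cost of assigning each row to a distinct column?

Minimum assignment cost: 19

one of 2 optimal assignments: row0→col2 (cost 3), row1→col4 (cost 4), row2→col3 (cost 8), row3→col5 (cost 1), row4→col0 (cost 1), row5→col1 (cost 2)
total = 3 + 4 + 8 + 1 + 1 + 2 = 19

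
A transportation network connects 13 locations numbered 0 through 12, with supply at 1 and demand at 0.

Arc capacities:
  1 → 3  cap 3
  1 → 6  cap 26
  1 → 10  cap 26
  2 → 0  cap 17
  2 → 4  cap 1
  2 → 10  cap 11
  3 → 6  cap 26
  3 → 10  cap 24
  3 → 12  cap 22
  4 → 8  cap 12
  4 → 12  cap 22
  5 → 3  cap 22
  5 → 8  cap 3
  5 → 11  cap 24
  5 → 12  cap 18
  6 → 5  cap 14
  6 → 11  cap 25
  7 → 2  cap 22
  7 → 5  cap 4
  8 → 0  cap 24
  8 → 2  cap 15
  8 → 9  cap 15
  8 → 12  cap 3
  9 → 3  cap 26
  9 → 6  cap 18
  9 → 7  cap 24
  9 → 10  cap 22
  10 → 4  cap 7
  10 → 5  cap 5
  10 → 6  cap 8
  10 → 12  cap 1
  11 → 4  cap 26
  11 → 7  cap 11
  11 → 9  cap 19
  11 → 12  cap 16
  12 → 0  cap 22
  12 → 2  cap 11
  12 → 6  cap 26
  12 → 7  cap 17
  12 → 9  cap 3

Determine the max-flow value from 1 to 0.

augment #1: 1→3→12→0 bottleneck 3, total now 3
augment #2: 1→10→12→0 bottleneck 1, total now 4
augment #3: 1→6→5→8→0 bottleneck 3, total now 7
augment #4: 1→6→5→12→0 bottleneck 11, total now 18
augment #5: 1→6→11→12→0 bottleneck 7, total now 25
augment #6: 1→10→4→8→0 bottleneck 7, total now 32
augment #7: 1→6→11→4→8→0 bottleneck 5, total now 37
augment #8: 1→10→5→12→2→0 bottleneck 5, total now 42
augment #9: 1→10→6→11→7→2→0 bottleneck 8, total now 50

Maximum flow value: 50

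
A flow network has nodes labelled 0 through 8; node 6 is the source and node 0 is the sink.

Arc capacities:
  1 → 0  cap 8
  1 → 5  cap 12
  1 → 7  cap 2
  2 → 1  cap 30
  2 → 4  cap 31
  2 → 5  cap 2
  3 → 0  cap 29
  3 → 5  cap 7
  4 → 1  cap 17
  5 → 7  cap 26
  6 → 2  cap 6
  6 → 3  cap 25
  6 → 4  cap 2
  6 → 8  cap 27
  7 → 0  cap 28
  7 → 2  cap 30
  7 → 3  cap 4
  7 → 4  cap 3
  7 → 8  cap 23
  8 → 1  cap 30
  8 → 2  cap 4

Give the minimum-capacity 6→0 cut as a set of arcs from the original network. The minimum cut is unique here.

augment #1: 6→3→0 push 25
augment #2: 6→2→1→0 push 6
augment #3: 6→4→1→0 push 2
augment #4: 6→8→1→7→0 push 2
augment #5: 6→8→1→5→7→0 push 12
augment #6: 6→8→2→5→7→0 push 2
max flow = 49; residual-reachable set from 6 gives S-side
cut edges (S→T): {(1,0), (1,5), (1,7), (2,5), (6,3)} total cap 49

Min-cut arcs: {(1,0), (1,5), (1,7), (2,5), (6,3)} (total capacity 49)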